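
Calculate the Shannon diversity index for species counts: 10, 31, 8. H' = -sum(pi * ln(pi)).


Total N = 10 + 31 + 8 = 49
Per-species terms:
  p = 10/49 = 0.204082; ln(p) = -1.589233; p*ln(p) = 0.204082 * (-1.589233) = -0.324334
  p = 31/49 = 0.632653; ln(p) = -0.457833; p*ln(p) = 0.632653 * (-0.457833) = -0.289649
  p = 8/49 = 0.163265; ln(p) = -1.812381; p*ln(p) = 0.163265 * (-1.812381) = -0.295898
sum(p*ln(p)) = (-0.324334) + (-0.289649) + (-0.295898) = -0.909881
H' = -(-0.909881) = 0.909881 ≈ 0.9099

0.9099


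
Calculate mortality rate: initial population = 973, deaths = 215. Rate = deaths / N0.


Mortality rate = 215 / 973 = 0.220966 ≈ 0.2210

0.2210


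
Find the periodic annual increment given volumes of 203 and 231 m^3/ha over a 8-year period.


PAI = (V2 - V1) / period = (231 - 203) / 8 = 28 / 8 = 3.50 m^3/ha/yr

3.50 m^3/ha/yr


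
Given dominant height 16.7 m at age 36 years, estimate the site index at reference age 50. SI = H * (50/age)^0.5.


50/36 = 1.38889
(1.38889)^0.5 = 1.17851
SI = 16.7 * 1.17851 = 19.6811 ≈ 19.7 m

19.7 m


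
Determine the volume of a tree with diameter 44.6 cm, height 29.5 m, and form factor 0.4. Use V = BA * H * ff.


(D/200)^2 = (44.6/200)^2 = 0.223^2 = 0.049729
BA = 3.141593 * 0.049729 = 0.156228 m^2
V = 0.156228 * 29.5 * 0.4 = 1.84349 ≈ 1.843 m^3

1.843 m^3


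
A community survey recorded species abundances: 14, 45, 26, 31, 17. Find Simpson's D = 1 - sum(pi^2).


Total N = 14 + 45 + 26 + 31 + 17 = 133
Per-species terms:
  p = 14/133 = 0.105263; p^2 = 0.105263^2 = 0.011080
  p = 45/133 = 0.338346; p^2 = 0.338346^2 = 0.114478
  p = 26/133 = 0.195489; p^2 = 0.195489^2 = 0.038216
  p = 31/133 = 0.233083; p^2 = 0.233083^2 = 0.054328
  p = 17/133 = 0.127820; p^2 = 0.127820^2 = 0.016338
sum(p^2) = 0.011080 + 0.114478 + 0.038216 + 0.054328 + 0.016338 = 0.234440
D = 1 - 0.234440 = 0.765560 ≈ 0.7656

0.7656


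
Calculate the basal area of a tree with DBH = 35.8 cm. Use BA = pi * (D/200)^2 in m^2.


D/200 = 35.8/200 = 0.179 m
(D/200)^2 = 0.179^2 = 0.032041
BA = 3.141593 * 0.032041 = 0.100660 ≈ 0.1007 m^2

0.1007 m^2


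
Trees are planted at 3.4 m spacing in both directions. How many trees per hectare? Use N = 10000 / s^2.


N = 10000 / 3.4^2 = 10000 / 11.56 = 865.052 ≈ 865 trees/ha

865 trees/ha


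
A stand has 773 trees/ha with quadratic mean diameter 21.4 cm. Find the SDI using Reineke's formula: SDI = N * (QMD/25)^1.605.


QMD/25 = 21.4/25 = 0.856
(0.856)^1.605 = exp(1.605 * ln(0.856)) = exp(1.605 * (-0.155485)) = exp(-0.249553) = 0.779149
SDI = 773 * 0.779149 = 602.282 ≈ 602

602


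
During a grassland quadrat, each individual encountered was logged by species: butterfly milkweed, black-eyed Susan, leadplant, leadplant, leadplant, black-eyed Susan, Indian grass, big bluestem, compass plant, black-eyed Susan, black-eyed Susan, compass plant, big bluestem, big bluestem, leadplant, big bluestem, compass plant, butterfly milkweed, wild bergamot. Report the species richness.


Total individuals logged = 19
Distinct species (count of individuals): butterfly milkweed (2), black-eyed Susan (4), leadplant (4), Indian grass (1), big bluestem (4), compass plant (3), wild bergamot (1)
Species richness = number of distinct species = 7

7


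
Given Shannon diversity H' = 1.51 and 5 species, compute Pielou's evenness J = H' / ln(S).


ln(5) = 1.60944
J = H' / ln(S) = 1.51 / 1.60944 = 0.938215 ≈ 0.9382

0.9382


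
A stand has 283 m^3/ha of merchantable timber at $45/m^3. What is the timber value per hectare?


Value = 283 * 45 = $12735/ha

$12735/ha


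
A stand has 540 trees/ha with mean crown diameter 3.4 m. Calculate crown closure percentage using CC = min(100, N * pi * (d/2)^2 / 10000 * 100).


(d/2)^2 = (3.4/2)^2 = 1.7^2 = 2.89
Crown area = 3.141593 * 2.89 = 9.07920 m^2
N * area / 10000 * 100 = 540 * 9.07920 / 10000 * 100 = 49.0277
CC = min(100, 49.0277) = 49.0277 ≈ 49.0%

49.0%


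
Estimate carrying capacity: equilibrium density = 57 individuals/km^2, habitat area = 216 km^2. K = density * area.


K = 57 * 216 = 12312 individuals

12312 individuals


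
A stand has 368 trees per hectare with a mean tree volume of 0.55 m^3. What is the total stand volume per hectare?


V_stand = 368 * 0.55 = 202.4 m^3/ha

202.4 m^3/ha


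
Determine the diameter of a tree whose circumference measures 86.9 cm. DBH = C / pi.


DBH = C / pi = 86.9 / 3.141593 = 27.6611 ≈ 27.66 cm

27.66 cm


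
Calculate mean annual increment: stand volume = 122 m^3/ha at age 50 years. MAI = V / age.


MAI = 122 / 50 = 2.44 m^3/ha/yr

2.44 m^3/ha/yr


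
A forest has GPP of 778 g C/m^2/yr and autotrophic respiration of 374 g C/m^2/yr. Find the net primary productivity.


NPP = GPP - Ra = 778 - 374 = 404 g C/m^2/yr

404 g C/m^2/yr


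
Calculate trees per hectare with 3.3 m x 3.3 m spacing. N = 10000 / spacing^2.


N = 10000 / 3.3^2 = 10000 / 10.89 = 918.274 ≈ 918 trees/ha

918 trees/ha


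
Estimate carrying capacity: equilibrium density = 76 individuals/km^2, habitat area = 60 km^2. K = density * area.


K = 76 * 60 = 4560 individuals

4560 individuals


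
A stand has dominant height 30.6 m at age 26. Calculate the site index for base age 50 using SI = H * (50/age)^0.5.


50/26 = 1.92308
(1.92308)^0.5 = 1.38675
SI = 30.6 * 1.38675 = 42.4346 ≈ 42.4 m

42.4 m


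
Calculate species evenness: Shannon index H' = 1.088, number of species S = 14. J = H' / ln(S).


ln(14) = 2.63906
J = H' / ln(S) = 1.088 / 2.63906 = 0.412268 ≈ 0.4123

0.4123


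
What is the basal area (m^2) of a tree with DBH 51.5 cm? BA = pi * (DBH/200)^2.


D/200 = 51.5/200 = 0.2575 m
(D/200)^2 = 0.2575^2 = 0.06630625
BA = 3.141593 * 0.06630625 = 0.208307 ≈ 0.2083 m^2

0.2083 m^2


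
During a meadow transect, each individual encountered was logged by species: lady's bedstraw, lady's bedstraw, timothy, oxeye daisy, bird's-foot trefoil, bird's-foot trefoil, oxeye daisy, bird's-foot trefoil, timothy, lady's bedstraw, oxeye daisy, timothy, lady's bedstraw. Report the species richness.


Total individuals logged = 13
Distinct species (count of individuals): lady's bedstraw (4), timothy (3), oxeye daisy (3), bird's-foot trefoil (3)
Species richness = number of distinct species = 4

4


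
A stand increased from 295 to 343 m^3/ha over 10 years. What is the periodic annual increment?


PAI = (V2 - V1) / period = (343 - 295) / 10 = 48 / 10 = 4.80 m^3/ha/yr

4.80 m^3/ha/yr


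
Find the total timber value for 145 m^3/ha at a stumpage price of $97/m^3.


Value = 145 * 97 = $14065/ha

$14065/ha


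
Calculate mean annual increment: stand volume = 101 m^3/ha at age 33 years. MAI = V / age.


MAI = 101 / 33 = 3.0606 ≈ 3.06 m^3/ha/yr

3.06 m^3/ha/yr


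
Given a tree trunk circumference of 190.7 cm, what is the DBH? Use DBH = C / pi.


DBH = C / pi = 190.7 / 3.141593 = 60.7017 ≈ 60.70 cm

60.70 cm


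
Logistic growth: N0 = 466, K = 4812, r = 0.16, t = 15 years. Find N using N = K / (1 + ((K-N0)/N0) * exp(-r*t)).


(K - N0)/N0 = (4812 - 466)/466 = 4346/466 = 9.32618
r*t = 0.16 * 15 = 2.4; exp(-2.4) = 0.0907180
9.32618 * 0.0907180 = 0.846052
1 + 0.846052 = 1.84605
N = 4812 / 1.84605 = 2606.65 ≈ 2607

2607


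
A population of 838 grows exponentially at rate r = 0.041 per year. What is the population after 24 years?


r*t = 0.041 * 24 = 0.984
exp(0.984) = 2.67514
N = 838 * 2.67514 = 2241.77 ≈ 2242

2242


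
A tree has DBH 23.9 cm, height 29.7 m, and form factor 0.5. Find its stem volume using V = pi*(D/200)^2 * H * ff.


(D/200)^2 = (23.9/200)^2 = 0.1195^2 = 0.01428025
BA = 3.141593 * 0.01428025 = 0.0448627 m^2
V = 0.0448627 * 29.7 * 0.5 = 0.666211 ≈ 0.666 m^3

0.666 m^3


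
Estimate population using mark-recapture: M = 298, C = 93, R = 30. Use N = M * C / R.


N = M * C / R = 298 * 93 / 30 = 27714 / 30 = 923.80 ≈ 924

924 individuals


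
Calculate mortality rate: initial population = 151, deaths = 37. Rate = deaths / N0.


Mortality rate = 37 / 151 = 0.245033 ≈ 0.2450

0.2450


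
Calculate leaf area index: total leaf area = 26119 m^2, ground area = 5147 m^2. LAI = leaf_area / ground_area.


LAI = 26119 / 5147 = 5.0746 ≈ 5.07

5.07


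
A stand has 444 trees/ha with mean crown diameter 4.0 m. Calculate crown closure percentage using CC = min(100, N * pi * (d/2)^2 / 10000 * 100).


(d/2)^2 = (4.0/2)^2 = 2^2 = 4
Crown area = 3.141593 * 4 = 12.5664 m^2
N * area / 10000 * 100 = 444 * 12.5664 / 10000 * 100 = 55.7948
CC = min(100, 55.7948) = 55.7948 ≈ 55.8%

55.8%


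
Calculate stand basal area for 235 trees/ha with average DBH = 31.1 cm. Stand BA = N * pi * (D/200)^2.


(D/200)^2 = (31.1/200)^2 = 0.1555^2 = 0.02418025
Individual BA = 3.141593 * 0.02418025 = 0.0759645 m^2
Stand BA = 235 * 0.0759645 = 17.8517 ≈ 17.85 m^2/ha

17.85 m^2/ha


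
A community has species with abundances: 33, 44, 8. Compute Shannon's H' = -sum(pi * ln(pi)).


Total N = 33 + 44 + 8 = 85
Per-species terms:
  p = 33/85 = 0.388235; ln(p) = -0.946144; p*ln(p) = 0.388235 * (-0.946144) = -0.367326
  p = 44/85 = 0.517647; ln(p) = -0.658462; p*ln(p) = 0.517647 * (-0.658462) = -0.340851
  p = 8/85 = 0.094118; ln(p) = -2.363206; p*ln(p) = 0.094118 * (-2.363206) = -0.222420
sum(p*ln(p)) = (-0.367326) + (-0.340851) + (-0.222420) = -0.930597
H' = -(-0.930597) = 0.930597 ≈ 0.9306

0.9306


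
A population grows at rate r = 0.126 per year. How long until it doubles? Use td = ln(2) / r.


td = ln(2) / 0.126 = 0.693147 / 0.126 = 5.50117 ≈ 5.5 years

5.5 years


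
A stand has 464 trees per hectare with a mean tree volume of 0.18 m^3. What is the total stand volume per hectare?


V_stand = 464 * 0.18 = 83.52 ≈ 83.5 m^3/ha

83.5 m^3/ha


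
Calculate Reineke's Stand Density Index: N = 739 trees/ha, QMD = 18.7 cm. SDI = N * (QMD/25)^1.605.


QMD/25 = 18.7/25 = 0.748
(0.748)^1.605 = exp(1.605 * ln(0.748)) = exp(1.605 * (-0.290352)) = exp(-0.466015) = 0.627498
SDI = 739 * 0.627498 = 463.721 ≈ 464

464


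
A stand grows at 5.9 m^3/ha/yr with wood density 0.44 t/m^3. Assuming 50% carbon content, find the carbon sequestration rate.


C = 5.9 * 0.44 * 0.5 = 1.298 ≈ 1.30 t C/ha/yr

1.30 t C/ha/yr


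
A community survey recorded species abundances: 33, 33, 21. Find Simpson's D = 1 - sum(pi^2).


Total N = 33 + 33 + 21 = 87
Per-species terms:
  p = 33/87 = 0.379310; p^2 = 0.379310^2 = 0.143876
  p = 33/87 = 0.379310; p^2 = 0.379310^2 = 0.143876
  p = 21/87 = 0.241379; p^2 = 0.241379^2 = 0.058264
sum(p^2) = 0.143876 + 0.143876 + 0.058264 = 0.346016
D = 1 - 0.346016 = 0.653984 ≈ 0.6540

0.6540


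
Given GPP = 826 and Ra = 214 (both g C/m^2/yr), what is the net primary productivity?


NPP = GPP - Ra = 826 - 214 = 612 g C/m^2/yr

612 g C/m^2/yr


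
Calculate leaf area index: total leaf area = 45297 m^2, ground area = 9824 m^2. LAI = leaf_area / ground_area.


LAI = 45297 / 9824 = 4.6109 ≈ 4.61

4.61


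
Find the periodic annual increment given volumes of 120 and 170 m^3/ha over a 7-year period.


PAI = (V2 - V1) / period = (170 - 120) / 7 = 50 / 7 = 7.1429 ≈ 7.14 m^3/ha/yr

7.14 m^3/ha/yr


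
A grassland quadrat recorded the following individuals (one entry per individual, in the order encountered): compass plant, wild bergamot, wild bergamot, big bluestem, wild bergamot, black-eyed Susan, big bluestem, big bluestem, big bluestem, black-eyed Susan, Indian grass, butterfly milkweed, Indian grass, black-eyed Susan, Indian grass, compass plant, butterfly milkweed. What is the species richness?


Total individuals logged = 17
Distinct species (count of individuals): compass plant (2), wild bergamot (3), big bluestem (4), black-eyed Susan (3), Indian grass (3), butterfly milkweed (2)
Species richness = number of distinct species = 6

6


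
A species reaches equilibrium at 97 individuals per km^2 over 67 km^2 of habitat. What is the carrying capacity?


K = 97 * 67 = 6499 individuals

6499 individuals


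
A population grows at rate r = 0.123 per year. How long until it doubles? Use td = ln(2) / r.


td = ln(2) / 0.123 = 0.693147 / 0.123 = 5.63534 ≈ 5.6 years

5.6 years


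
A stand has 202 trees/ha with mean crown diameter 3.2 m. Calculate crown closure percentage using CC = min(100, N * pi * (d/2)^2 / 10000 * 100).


(d/2)^2 = (3.2/2)^2 = 1.6^2 = 2.56
Crown area = 3.141593 * 2.56 = 8.04248 m^2
N * area / 10000 * 100 = 202 * 8.04248 / 10000 * 100 = 16.2458
CC = min(100, 16.2458) = 16.2458 ≈ 16.2%

16.2%


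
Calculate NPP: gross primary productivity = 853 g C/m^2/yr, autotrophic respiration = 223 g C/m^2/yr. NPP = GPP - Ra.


NPP = GPP - Ra = 853 - 223 = 630 g C/m^2/yr

630 g C/m^2/yr


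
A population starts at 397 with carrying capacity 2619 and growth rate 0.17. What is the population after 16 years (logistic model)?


(K - N0)/N0 = (2619 - 397)/397 = 2222/397 = 5.59698
r*t = 0.17 * 16 = 2.72; exp(-2.72) = 0.0658748
5.59698 * 0.0658748 = 0.368700
1 + 0.368700 = 1.36870
N = 2619 / 1.36870 = 1913.49 ≈ 1913

1913


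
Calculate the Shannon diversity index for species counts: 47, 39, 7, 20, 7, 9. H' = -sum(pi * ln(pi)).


Total N = 47 + 39 + 7 + 20 + 7 + 9 = 129
Per-species terms:
  p = 47/129 = 0.364341; ln(p) = -1.009665; p*ln(p) = 0.364341 * (-1.009665) = -0.367862
  p = 39/129 = 0.302326; ln(p) = -1.196249; p*ln(p) = 0.302326 * (-1.196249) = -0.361657
  p = 7/129 = 0.054264; ln(p) = -2.913894; p*ln(p) = 0.054264 * (-2.913894) = -0.158120
  p = 20/129 = 0.155039; ln(p) = -1.864079; p*ln(p) = 0.155039 * (-1.864079) = -0.289005
  p = 7/129 = 0.054264; ln(p) = -2.913894; p*ln(p) = 0.054264 * (-2.913894) = -0.158120
  p = 9/129 = 0.069767; ln(p) = -2.662594; p*ln(p) = 0.069767 * (-2.662594) = -0.185761
sum(p*ln(p)) = (-0.367862) + (-0.361657) + (-0.158120) + (-0.289005) + (-0.158120) + (-0.185761) = -1.520525
H' = -(-1.520525) = 1.520525 ≈ 1.5205

1.5205


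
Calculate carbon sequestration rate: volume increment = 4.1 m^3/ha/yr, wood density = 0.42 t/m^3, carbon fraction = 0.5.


C = 4.1 * 0.42 * 0.5 = 0.861 ≈ 0.86 t C/ha/yr

0.86 t C/ha/yr


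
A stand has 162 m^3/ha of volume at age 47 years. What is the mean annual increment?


MAI = 162 / 47 = 3.4468 ≈ 3.45 m^3/ha/yr

3.45 m^3/ha/yr


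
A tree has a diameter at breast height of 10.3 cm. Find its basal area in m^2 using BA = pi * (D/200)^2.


D/200 = 10.3/200 = 0.0515 m
(D/200)^2 = 0.0515^2 = 0.00265225
BA = 3.141593 * 0.00265225 = 0.00833229 ≈ 0.0083 m^2

0.0083 m^2


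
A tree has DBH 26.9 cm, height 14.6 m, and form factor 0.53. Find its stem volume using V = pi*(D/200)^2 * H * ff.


(D/200)^2 = (26.9/200)^2 = 0.1345^2 = 0.01809025
BA = 3.141593 * 0.01809025 = 0.0568322 m^2
V = 0.0568322 * 14.6 * 0.53 = 0.439768 ≈ 0.440 m^3

0.440 m^3


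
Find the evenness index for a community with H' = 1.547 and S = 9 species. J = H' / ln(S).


ln(9) = 2.19722
J = H' / ln(S) = 1.547 / 2.19722 = 0.704072 ≈ 0.7041

0.7041


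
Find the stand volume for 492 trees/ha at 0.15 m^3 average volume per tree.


V_stand = 492 * 0.15 = 73.8 m^3/ha

73.8 m^3/ha


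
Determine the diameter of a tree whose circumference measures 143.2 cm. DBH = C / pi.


DBH = C / pi = 143.2 / 3.141593 = 45.5820 ≈ 45.58 cm

45.58 cm


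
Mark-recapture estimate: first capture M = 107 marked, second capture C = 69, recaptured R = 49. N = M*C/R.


N = M * C / R = 107 * 69 / 49 = 7383 / 49 = 150.67 ≈ 151

151 individuals


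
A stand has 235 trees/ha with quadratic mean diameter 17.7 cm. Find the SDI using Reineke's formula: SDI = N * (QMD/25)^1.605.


QMD/25 = 17.7/25 = 0.708
(0.708)^1.605 = exp(1.605 * ln(0.708)) = exp(1.605 * (-0.345311)) = exp(-0.554224) = 0.574518
SDI = 235 * 0.574518 = 135.012 ≈ 135

135


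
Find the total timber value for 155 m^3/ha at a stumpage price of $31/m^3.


Value = 155 * 31 = $4805/ha

$4805/ha


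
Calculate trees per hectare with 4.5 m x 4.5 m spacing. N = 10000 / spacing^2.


N = 10000 / 4.5^2 = 10000 / 20.25 = 493.827 ≈ 494 trees/ha

494 trees/ha


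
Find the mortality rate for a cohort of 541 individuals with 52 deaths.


Mortality rate = 52 / 541 = 0.096118 ≈ 0.0961

0.0961


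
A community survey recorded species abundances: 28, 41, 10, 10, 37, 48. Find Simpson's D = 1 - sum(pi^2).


Total N = 28 + 41 + 10 + 10 + 37 + 48 = 174
Per-species terms:
  p = 28/174 = 0.160920; p^2 = 0.160920^2 = 0.025895
  p = 41/174 = 0.235632; p^2 = 0.235632^2 = 0.055522
  p = 10/174 = 0.057471; p^2 = 0.057471^2 = 0.003303
  p = 10/174 = 0.057471; p^2 = 0.057471^2 = 0.003303
  p = 37/174 = 0.212644; p^2 = 0.212644^2 = 0.045217
  p = 48/174 = 0.275862; p^2 = 0.275862^2 = 0.076100
sum(p^2) = 0.025895 + 0.055522 + 0.003303 + 0.003303 + 0.045217 + 0.076100 = 0.209340
D = 1 - 0.209340 = 0.790660 ≈ 0.7907

0.7907


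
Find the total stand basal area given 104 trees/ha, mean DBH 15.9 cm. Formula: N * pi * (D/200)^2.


(D/200)^2 = (15.9/200)^2 = 0.0795^2 = 0.00632025
Individual BA = 3.141593 * 0.00632025 = 0.0198557 m^2
Stand BA = 104 * 0.0198557 = 2.06499 ≈ 2.06 m^2/ha

2.06 m^2/ha


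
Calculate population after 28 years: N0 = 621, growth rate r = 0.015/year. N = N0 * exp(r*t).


r*t = 0.015 * 28 = 0.42
exp(0.42) = 1.52196
N = 621 * 1.52196 = 945.137 ≈ 945

945


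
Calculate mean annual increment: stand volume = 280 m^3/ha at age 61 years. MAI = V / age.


MAI = 280 / 61 = 4.5902 ≈ 4.59 m^3/ha/yr

4.59 m^3/ha/yr


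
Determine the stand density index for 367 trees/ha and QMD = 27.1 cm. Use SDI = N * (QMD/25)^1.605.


QMD/25 = 27.1/25 = 1.084
(1.084)^1.605 = exp(1.605 * ln(1.084)) = exp(1.605 * 0.0806579) = exp(0.129456) = 1.13821
SDI = 367 * 1.13821 = 417.723 ≈ 418

418


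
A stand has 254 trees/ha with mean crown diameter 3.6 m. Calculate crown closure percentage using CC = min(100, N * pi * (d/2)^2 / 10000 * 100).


(d/2)^2 = (3.6/2)^2 = 1.8^2 = 3.24
Crown area = 3.141593 * 3.24 = 10.1788 m^2
N * area / 10000 * 100 = 254 * 10.1788 / 10000 * 100 = 25.8542
CC = min(100, 25.8542) = 25.8542 ≈ 25.9%

25.9%


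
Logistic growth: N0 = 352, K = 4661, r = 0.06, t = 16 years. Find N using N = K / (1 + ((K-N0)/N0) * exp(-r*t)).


(K - N0)/N0 = (4661 - 352)/352 = 4309/352 = 12.2415
r*t = 0.06 * 16 = 0.96; exp(-0.96) = 0.382893
12.2415 * 0.382893 = 4.68718
1 + 4.68718 = 5.68718
N = 4661 / 5.68718 = 819.563 ≈ 820

820


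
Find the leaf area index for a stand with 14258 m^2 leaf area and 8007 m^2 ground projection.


LAI = 14258 / 8007 = 1.7807 ≈ 1.78

1.78


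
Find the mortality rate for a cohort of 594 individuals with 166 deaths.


Mortality rate = 166 / 594 = 0.279461 ≈ 0.2795

0.2795


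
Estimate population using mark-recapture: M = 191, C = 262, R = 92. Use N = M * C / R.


N = M * C / R = 191 * 262 / 92 = 50042 / 92 = 543.93 ≈ 544

544 individuals


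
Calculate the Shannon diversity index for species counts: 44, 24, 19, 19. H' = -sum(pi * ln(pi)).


Total N = 44 + 24 + 19 + 19 = 106
Per-species terms:
  p = 44/106 = 0.415094; ln(p) = -0.879250; p*ln(p) = 0.415094 * (-0.879250) = -0.364971
  p = 24/106 = 0.226415; ln(p) = -1.485386; p*ln(p) = 0.226415 * (-1.485386) = -0.336314
  p = 19/106 = 0.179245; ln(p) = -1.719002; p*ln(p) = 0.179245 * (-1.719002) = -0.308123
  p = 19/106 = 0.179245; ln(p) = -1.719002; p*ln(p) = 0.179245 * (-1.719002) = -0.308123
sum(p*ln(p)) = (-0.364971) + (-0.336314) + (-0.308123) + (-0.308123) = -1.317531
H' = -(-1.317531) = 1.317531 ≈ 1.3175

1.3175


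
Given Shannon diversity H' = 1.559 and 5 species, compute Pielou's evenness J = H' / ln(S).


ln(5) = 1.60944
J = H' / ln(S) = 1.559 / 1.60944 = 0.968660 ≈ 0.9687

0.9687


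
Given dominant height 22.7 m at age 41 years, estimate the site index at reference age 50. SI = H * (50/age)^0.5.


50/41 = 1.21951
(1.21951)^0.5 = 1.10431
SI = 22.7 * 1.10431 = 25.0678 ≈ 25.1 m

25.1 m


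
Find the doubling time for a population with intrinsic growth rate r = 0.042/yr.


td = ln(2) / 0.042 = 0.693147 / 0.042 = 16.5035 ≈ 16.5 years

16.5 years


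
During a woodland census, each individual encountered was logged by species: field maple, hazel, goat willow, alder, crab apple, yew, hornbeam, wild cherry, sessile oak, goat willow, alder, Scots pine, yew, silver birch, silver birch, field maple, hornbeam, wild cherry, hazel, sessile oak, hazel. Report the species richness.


Total individuals logged = 21
Distinct species (count of individuals): field maple (2), hazel (3), goat willow (2), alder (2), crab apple (1), yew (2), hornbeam (2), wild cherry (2), sessile oak (2), Scots pine (1), silver birch (2)
Species richness = number of distinct species = 11

11


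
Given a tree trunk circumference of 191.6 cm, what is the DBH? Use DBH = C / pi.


DBH = C / pi = 191.6 / 3.141593 = 60.9882 ≈ 60.99 cm

60.99 cm


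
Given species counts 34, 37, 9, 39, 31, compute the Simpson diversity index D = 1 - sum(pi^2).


Total N = 34 + 37 + 9 + 39 + 31 = 150
Per-species terms:
  p = 34/150 = 0.226667; p^2 = 0.226667^2 = 0.051378
  p = 37/150 = 0.246667; p^2 = 0.246667^2 = 0.060845
  p = 9/150 = 0.060000; p^2 = 0.060000^2 = 0.003600
  p = 39/150 = 0.260000; p^2 = 0.260000^2 = 0.067600
  p = 31/150 = 0.206667; p^2 = 0.206667^2 = 0.042711
sum(p^2) = 0.051378 + 0.060845 + 0.003600 + 0.067600 + 0.042711 = 0.226134
D = 1 - 0.226134 = 0.773866 ≈ 0.7739

0.7739


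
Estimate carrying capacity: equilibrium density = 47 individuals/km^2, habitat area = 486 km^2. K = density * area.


K = 47 * 486 = 22842 individuals

22842 individuals


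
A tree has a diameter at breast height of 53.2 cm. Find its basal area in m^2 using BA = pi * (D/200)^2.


D/200 = 53.2/200 = 0.266 m
(D/200)^2 = 0.266^2 = 0.070756
BA = 3.141593 * 0.070756 = 0.222287 ≈ 0.2223 m^2

0.2223 m^2


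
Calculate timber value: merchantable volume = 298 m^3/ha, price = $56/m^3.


Value = 298 * 56 = $16688/ha

$16688/ha


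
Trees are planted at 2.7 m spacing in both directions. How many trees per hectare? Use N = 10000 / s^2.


N = 10000 / 2.7^2 = 10000 / 7.29 = 1371.74 ≈ 1372 trees/ha

1372 trees/ha


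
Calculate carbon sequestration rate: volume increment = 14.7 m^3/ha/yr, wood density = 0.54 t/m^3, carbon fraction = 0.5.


C = 14.7 * 0.54 * 0.5 = 3.969 ≈ 3.97 t C/ha/yr

3.97 t C/ha/yr


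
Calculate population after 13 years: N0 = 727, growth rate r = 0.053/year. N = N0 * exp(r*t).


r*t = 0.053 * 13 = 0.689
exp(0.689) = 1.99172
N = 727 * 1.99172 = 1447.98 ≈ 1448

1448


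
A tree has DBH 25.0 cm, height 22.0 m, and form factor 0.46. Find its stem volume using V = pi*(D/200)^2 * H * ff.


(D/200)^2 = (25.0/200)^2 = 0.125^2 = 0.015625
BA = 3.141593 * 0.015625 = 0.0490874 m^2
V = 0.0490874 * 22.0 * 0.46 = 0.496764 ≈ 0.497 m^3

0.497 m^3


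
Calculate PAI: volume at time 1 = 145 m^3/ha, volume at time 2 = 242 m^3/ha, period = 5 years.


PAI = (V2 - V1) / period = (242 - 145) / 5 = 97 / 5 = 19.40 m^3/ha/yr

19.40 m^3/ha/yr


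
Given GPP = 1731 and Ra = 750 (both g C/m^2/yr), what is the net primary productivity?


NPP = GPP - Ra = 1731 - 750 = 981 g C/m^2/yr

981 g C/m^2/yr


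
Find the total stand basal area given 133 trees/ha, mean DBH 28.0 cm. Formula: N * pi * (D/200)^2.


(D/200)^2 = (28.0/200)^2 = 0.14^2 = 0.0196
Individual BA = 3.141593 * 0.0196 = 0.0615752 m^2
Stand BA = 133 * 0.0615752 = 8.18950 ≈ 8.19 m^2/ha

8.19 m^2/ha


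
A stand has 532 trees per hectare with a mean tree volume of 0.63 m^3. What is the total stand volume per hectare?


V_stand = 532 * 0.63 = 335.16 ≈ 335.2 m^3/ha

335.2 m^3/ha


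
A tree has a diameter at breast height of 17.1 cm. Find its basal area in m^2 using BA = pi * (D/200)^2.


D/200 = 17.1/200 = 0.0855 m
(D/200)^2 = 0.0855^2 = 0.00731025
BA = 3.141593 * 0.00731025 = 0.0229658 ≈ 0.0230 m^2

0.0230 m^2


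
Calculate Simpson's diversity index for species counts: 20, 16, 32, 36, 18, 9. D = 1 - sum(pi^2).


Total N = 20 + 16 + 32 + 36 + 18 + 9 = 131
Per-species terms:
  p = 20/131 = 0.152672; p^2 = 0.152672^2 = 0.023309
  p = 16/131 = 0.122137; p^2 = 0.122137^2 = 0.014917
  p = 32/131 = 0.244275; p^2 = 0.244275^2 = 0.059670
  p = 36/131 = 0.274809; p^2 = 0.274809^2 = 0.075520
  p = 18/131 = 0.137405; p^2 = 0.137405^2 = 0.018880
  p = 9/131 = 0.068702; p^2 = 0.068702^2 = 0.004720
sum(p^2) = 0.023309 + 0.014917 + 0.059670 + 0.075520 + 0.018880 + 0.004720 = 0.197016
D = 1 - 0.197016 = 0.802984 ≈ 0.8030

0.8030


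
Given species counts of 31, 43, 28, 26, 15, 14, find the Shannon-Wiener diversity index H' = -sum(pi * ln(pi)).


Total N = 31 + 43 + 28 + 26 + 15 + 14 = 157
Per-species terms:
  p = 31/157 = 0.197452; ln(p) = -1.622260; p*ln(p) = 0.197452 * (-1.622260) = -0.320318
  p = 43/157 = 0.273885; ln(p) = -1.295047; p*ln(p) = 0.273885 * (-1.295047) = -0.354694
  p = 28/157 = 0.178344; ln(p) = -1.724041; p*ln(p) = 0.178344 * (-1.724041) = -0.307472
  p = 26/157 = 0.165605; ln(p) = -1.798150; p*ln(p) = 0.165605 * (-1.798150) = -0.297783
  p = 15/157 = 0.095541; ln(p) = -2.348200; p*ln(p) = 0.095541 * (-2.348200) = -0.224349
  p = 14/157 = 0.089172; ln(p) = -2.417188; p*ln(p) = 0.089172 * (-2.417188) = -0.215545
sum(p*ln(p)) = (-0.320318) + (-0.354694) + (-0.307472) + (-0.297783) + (-0.224349) + (-0.215545) = -1.720161
H' = -(-1.720161) = 1.720161 ≈ 1.7202

1.7202


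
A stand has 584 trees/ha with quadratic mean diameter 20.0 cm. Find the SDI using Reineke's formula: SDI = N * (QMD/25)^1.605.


QMD/25 = 20.0/25 = 0.8
(0.8)^1.605 = exp(1.605 * ln(0.8)) = exp(1.605 * (-0.223144)) = exp(-0.358146) = 0.698971
SDI = 584 * 0.698971 = 408.199 ≈ 408

408


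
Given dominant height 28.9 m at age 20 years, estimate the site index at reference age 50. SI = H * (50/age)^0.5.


50/20 = 2.50000
(2.50000)^0.5 = 1.58114
SI = 28.9 * 1.58114 = 45.6949 ≈ 45.7 m

45.7 m


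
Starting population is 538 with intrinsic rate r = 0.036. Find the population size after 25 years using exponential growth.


r*t = 0.036 * 25 = 0.9
exp(0.9) = 2.45960
N = 538 * 2.45960 = 1323.26 ≈ 1323

1323


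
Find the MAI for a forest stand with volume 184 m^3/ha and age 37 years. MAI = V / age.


MAI = 184 / 37 = 4.9730 ≈ 4.97 m^3/ha/yr

4.97 m^3/ha/yr


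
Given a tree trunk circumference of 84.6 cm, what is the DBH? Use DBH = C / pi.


DBH = C / pi = 84.6 / 3.141593 = 26.9290 ≈ 26.93 cm

26.93 cm


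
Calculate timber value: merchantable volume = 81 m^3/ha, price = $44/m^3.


Value = 81 * 44 = $3564/ha

$3564/ha


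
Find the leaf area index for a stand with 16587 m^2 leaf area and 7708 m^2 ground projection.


LAI = 16587 / 7708 = 2.1519 ≈ 2.15

2.15


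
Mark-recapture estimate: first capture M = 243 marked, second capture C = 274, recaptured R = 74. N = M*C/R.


N = M * C / R = 243 * 274 / 74 = 66582 / 74 = 899.76 ≈ 900

900 individuals


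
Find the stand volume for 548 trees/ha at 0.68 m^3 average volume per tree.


V_stand = 548 * 0.68 = 372.64 ≈ 372.6 m^3/ha

372.6 m^3/ha


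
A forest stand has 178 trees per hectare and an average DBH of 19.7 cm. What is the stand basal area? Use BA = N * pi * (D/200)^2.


(D/200)^2 = (19.7/200)^2 = 0.0985^2 = 0.00970225
Individual BA = 3.141593 * 0.00970225 = 0.0304805 m^2
Stand BA = 178 * 0.0304805 = 5.42553 ≈ 5.43 m^2/ha

5.43 m^2/ha


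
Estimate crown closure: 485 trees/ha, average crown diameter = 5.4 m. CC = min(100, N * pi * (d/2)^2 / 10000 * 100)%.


(d/2)^2 = (5.4/2)^2 = 2.7^2 = 7.29
Crown area = 3.141593 * 7.29 = 22.9022 m^2
N * area / 10000 * 100 = 485 * 22.9022 / 10000 * 100 = 111.076
CC = min(100, 111.076) = 100%

100%


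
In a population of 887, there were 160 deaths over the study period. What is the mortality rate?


Mortality rate = 160 / 887 = 0.180383 ≈ 0.1804

0.1804


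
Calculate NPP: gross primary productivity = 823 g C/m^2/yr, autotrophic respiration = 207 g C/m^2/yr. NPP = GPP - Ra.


NPP = GPP - Ra = 823 - 207 = 616 g C/m^2/yr

616 g C/m^2/yr


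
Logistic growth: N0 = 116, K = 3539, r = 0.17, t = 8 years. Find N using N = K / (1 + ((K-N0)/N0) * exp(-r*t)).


(K - N0)/N0 = (3539 - 116)/116 = 3423/116 = 29.5086
r*t = 0.17 * 8 = 1.36; exp(-1.36) = 0.256661
29.5086 * 0.256661 = 7.57371
1 + 7.57371 = 8.57371
N = 3539 / 8.57371 = 412.773 ≈ 413

413


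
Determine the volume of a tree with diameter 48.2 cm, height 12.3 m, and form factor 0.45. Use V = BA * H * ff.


(D/200)^2 = (48.2/200)^2 = 0.241^2 = 0.058081
BA = 3.141593 * 0.058081 = 0.182467 m^2
V = 0.182467 * 12.3 * 0.45 = 1.00995 ≈ 1.010 m^3

1.010 m^3


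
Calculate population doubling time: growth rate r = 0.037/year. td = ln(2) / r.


td = ln(2) / 0.037 = 0.693147 / 0.037 = 18.7337 ≈ 18.7 years

18.7 years


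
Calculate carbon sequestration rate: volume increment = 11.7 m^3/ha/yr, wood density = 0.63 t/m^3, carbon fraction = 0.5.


C = 11.7 * 0.63 * 0.5 = 3.6855 ≈ 3.69 t C/ha/yr

3.69 t C/ha/yr


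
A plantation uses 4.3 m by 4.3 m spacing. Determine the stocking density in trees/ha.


N = 10000 / 4.3^2 = 10000 / 18.49 = 540.833 ≈ 541 trees/ha

541 trees/ha


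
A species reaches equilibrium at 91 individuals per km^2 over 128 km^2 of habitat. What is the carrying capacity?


K = 91 * 128 = 11648 individuals

11648 individuals


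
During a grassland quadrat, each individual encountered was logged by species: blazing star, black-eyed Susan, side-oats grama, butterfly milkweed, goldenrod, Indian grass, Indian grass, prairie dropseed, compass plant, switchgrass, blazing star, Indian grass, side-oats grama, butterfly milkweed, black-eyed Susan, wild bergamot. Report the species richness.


Total individuals logged = 16
Distinct species (count of individuals): blazing star (2), black-eyed Susan (2), side-oats grama (2), butterfly milkweed (2), goldenrod (1), Indian grass (3), prairie dropseed (1), compass plant (1), switchgrass (1), wild bergamot (1)
Species richness = number of distinct species = 10

10


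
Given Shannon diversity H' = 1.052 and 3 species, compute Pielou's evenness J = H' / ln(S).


ln(3) = 1.09861
J = H' / ln(S) = 1.052 / 1.09861 = 0.957574 ≈ 0.9576

0.9576


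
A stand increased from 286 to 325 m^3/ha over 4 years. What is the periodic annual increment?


PAI = (V2 - V1) / period = (325 - 286) / 4 = 39 / 4 = 9.75 m^3/ha/yr

9.75 m^3/ha/yr


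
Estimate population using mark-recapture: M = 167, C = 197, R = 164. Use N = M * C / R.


N = M * C / R = 167 * 197 / 164 = 32899 / 164 = 200.60 ≈ 201

201 individuals


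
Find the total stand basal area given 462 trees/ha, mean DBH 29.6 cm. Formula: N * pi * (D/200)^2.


(D/200)^2 = (29.6/200)^2 = 0.148^2 = 0.021904
Individual BA = 3.141593 * 0.021904 = 0.0688135 m^2
Stand BA = 462 * 0.0688135 = 31.7918 ≈ 31.79 m^2/ha

31.79 m^2/ha


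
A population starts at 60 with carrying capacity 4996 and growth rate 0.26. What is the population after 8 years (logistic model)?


(K - N0)/N0 = (4996 - 60)/60 = 4936/60 = 82.2667
r*t = 0.26 * 8 = 2.08; exp(-2.08) = 0.124930
82.2667 * 0.124930 = 10.2776
1 + 10.2776 = 11.2776
N = 4996 / 11.2776 = 443.002 ≈ 443

443


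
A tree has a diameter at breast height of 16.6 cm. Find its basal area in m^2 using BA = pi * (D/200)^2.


D/200 = 16.6/200 = 0.083 m
(D/200)^2 = 0.083^2 = 0.006889
BA = 3.141593 * 0.006889 = 0.0216424 ≈ 0.0216 m^2

0.0216 m^2


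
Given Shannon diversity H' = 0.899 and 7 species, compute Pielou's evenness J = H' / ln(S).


ln(7) = 1.94591
J = H' / ln(S) = 0.899 / 1.94591 = 0.461995 ≈ 0.4620

0.4620


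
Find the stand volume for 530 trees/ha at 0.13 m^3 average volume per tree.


V_stand = 530 * 0.13 = 68.9 m^3/ha

68.9 m^3/ha


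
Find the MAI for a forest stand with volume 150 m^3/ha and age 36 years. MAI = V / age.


MAI = 150 / 36 = 4.1667 ≈ 4.17 m^3/ha/yr

4.17 m^3/ha/yr


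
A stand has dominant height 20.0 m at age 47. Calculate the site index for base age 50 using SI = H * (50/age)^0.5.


50/47 = 1.06383
(1.06383)^0.5 = 1.03142
SI = 20.0 * 1.03142 = 20.6284 ≈ 20.6 m

20.6 m


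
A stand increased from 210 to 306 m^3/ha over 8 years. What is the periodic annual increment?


PAI = (V2 - V1) / period = (306 - 210) / 8 = 96 / 8 = 12.00 m^3/ha/yr

12.00 m^3/ha/yr


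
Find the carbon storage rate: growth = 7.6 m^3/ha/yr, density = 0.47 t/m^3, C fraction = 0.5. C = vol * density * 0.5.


C = 7.6 * 0.47 * 0.5 = 1.786 ≈ 1.79 t C/ha/yr

1.79 t C/ha/yr


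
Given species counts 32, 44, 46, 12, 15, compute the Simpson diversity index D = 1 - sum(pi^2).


Total N = 32 + 44 + 46 + 12 + 15 = 149
Per-species terms:
  p = 32/149 = 0.214765; p^2 = 0.214765^2 = 0.046124
  p = 44/149 = 0.295302; p^2 = 0.295302^2 = 0.087203
  p = 46/149 = 0.308725; p^2 = 0.308725^2 = 0.095311
  p = 12/149 = 0.080537; p^2 = 0.080537^2 = 0.006486
  p = 15/149 = 0.100671; p^2 = 0.100671^2 = 0.010135
sum(p^2) = 0.046124 + 0.087203 + 0.095311 + 0.006486 + 0.010135 = 0.245259
D = 1 - 0.245259 = 0.754741 ≈ 0.7547

0.7547


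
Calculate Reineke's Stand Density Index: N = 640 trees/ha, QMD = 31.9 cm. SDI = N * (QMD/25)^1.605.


QMD/25 = 31.9/25 = 1.276
(1.276)^1.605 = exp(1.605 * ln(1.276)) = exp(1.605 * 0.243730) = exp(0.391187) = 1.47874
SDI = 640 * 1.47874 = 946.394 ≈ 946

946


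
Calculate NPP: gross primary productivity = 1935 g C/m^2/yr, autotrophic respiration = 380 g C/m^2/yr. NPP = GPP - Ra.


NPP = GPP - Ra = 1935 - 380 = 1555 g C/m^2/yr

1555 g C/m^2/yr


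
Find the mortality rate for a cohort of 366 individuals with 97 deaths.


Mortality rate = 97 / 366 = 0.265027 ≈ 0.2650

0.2650


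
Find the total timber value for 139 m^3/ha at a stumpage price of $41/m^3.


Value = 139 * 41 = $5699/ha

$5699/ha


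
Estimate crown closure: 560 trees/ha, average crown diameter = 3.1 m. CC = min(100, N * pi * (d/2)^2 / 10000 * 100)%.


(d/2)^2 = (3.1/2)^2 = 1.55^2 = 2.4025
Crown area = 3.141593 * 2.4025 = 7.54768 m^2
N * area / 10000 * 100 = 560 * 7.54768 / 10000 * 100 = 42.2670
CC = min(100, 42.2670) = 42.2670 ≈ 42.3%

42.3%


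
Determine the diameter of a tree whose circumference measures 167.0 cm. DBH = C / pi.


DBH = C / pi = 167.0 / 3.141593 = 53.1577 ≈ 53.16 cm

53.16 cm


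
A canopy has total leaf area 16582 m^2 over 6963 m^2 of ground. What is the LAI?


LAI = 16582 / 6963 = 2.3814 ≈ 2.38

2.38


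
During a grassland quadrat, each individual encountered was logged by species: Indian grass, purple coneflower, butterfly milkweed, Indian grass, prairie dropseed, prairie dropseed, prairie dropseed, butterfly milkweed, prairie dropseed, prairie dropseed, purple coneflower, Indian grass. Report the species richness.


Total individuals logged = 12
Distinct species (count of individuals): Indian grass (3), purple coneflower (2), butterfly milkweed (2), prairie dropseed (5)
Species richness = number of distinct species = 4

4


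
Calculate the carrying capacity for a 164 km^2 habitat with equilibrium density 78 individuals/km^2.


K = 78 * 164 = 12792 individuals

12792 individuals


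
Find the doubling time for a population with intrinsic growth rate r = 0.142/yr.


td = ln(2) / 0.142 = 0.693147 / 0.142 = 4.88132 ≈ 4.9 years

4.9 years


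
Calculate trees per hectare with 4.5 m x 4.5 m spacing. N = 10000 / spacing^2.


N = 10000 / 4.5^2 = 10000 / 20.25 = 493.827 ≈ 494 trees/ha

494 trees/ha


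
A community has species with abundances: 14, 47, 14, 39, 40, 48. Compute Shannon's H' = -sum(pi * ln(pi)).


Total N = 14 + 47 + 14 + 39 + 40 + 48 = 202
Per-species terms:
  p = 14/202 = 0.069307; ln(p) = -2.669209; p*ln(p) = 0.069307 * (-2.669209) = -0.184995
  p = 47/202 = 0.232673; ln(p) = -1.458121; p*ln(p) = 0.232673 * (-1.458121) = -0.339265
  p = 14/202 = 0.069307; ln(p) = -2.669209; p*ln(p) = 0.069307 * (-2.669209) = -0.184995
  p = 39/202 = 0.193069; ln(p) = -1.644708; p*ln(p) = 0.193069 * (-1.644708) = -0.317542
  p = 40/202 = 0.198020; ln(p) = -1.619387; p*ln(p) = 0.198020 * (-1.619387) = -0.320671
  p = 48/202 = 0.237624; ln(p) = -1.437066; p*ln(p) = 0.237624 * (-1.437066) = -0.341481
sum(p*ln(p)) = (-0.184995) + (-0.339265) + (-0.184995) + (-0.317542) + (-0.320671) + (-0.341481) = -1.688949
H' = -(-1.688949) = 1.688949 ≈ 1.6889

1.6889


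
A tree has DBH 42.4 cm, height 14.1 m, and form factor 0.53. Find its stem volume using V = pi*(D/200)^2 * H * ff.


(D/200)^2 = (42.4/200)^2 = 0.212^2 = 0.044944
BA = 3.141593 * 0.044944 = 0.141196 m^2
V = 0.141196 * 14.1 * 0.53 = 1.05516 ≈ 1.055 m^3

1.055 m^3


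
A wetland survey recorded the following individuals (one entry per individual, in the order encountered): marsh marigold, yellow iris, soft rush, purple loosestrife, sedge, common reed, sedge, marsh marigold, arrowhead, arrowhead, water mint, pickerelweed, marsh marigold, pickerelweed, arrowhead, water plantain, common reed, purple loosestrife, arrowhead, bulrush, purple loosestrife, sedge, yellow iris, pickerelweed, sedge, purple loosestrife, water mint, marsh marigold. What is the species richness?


Total individuals logged = 28
Distinct species (count of individuals): marsh marigold (4), yellow iris (2), soft rush (1), purple loosestrife (4), sedge (4), common reed (2), arrowhead (4), water mint (2), pickerelweed (3), water plantain (1), bulrush (1)
Species richness = number of distinct species = 11

11


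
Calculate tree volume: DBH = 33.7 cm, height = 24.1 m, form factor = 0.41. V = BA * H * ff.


(D/200)^2 = (33.7/200)^2 = 0.1685^2 = 0.02839225
BA = 3.141593 * 0.02839225 = 0.0891969 m^2
V = 0.0891969 * 24.1 * 0.41 = 0.881355 ≈ 0.881 m^3

0.881 m^3


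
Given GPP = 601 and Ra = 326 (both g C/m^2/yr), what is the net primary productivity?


NPP = GPP - Ra = 601 - 326 = 275 g C/m^2/yr

275 g C/m^2/yr


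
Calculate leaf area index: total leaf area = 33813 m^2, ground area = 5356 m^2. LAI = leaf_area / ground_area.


LAI = 33813 / 5356 = 6.3131 ≈ 6.31

6.31


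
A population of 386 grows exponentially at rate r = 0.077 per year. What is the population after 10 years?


r*t = 0.077 * 10 = 0.77
exp(0.77) = 2.15977
N = 386 * 2.15977 = 833.671 ≈ 834

834


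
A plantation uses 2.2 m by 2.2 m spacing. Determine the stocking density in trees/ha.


N = 10000 / 2.2^2 = 10000 / 4.84 = 2066.12 ≈ 2066 trees/ha

2066 trees/ha


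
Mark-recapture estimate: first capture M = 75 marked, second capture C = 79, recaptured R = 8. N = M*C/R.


N = M * C / R = 75 * 79 / 8 = 5925 / 8 = 740.63 ≈ 741

741 individuals


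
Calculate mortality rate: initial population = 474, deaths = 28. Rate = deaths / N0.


Mortality rate = 28 / 474 = 0.059072 ≈ 0.0591

0.0591


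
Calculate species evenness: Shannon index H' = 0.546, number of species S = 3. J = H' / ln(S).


ln(3) = 1.09861
J = H' / ln(S) = 0.546 / 1.09861 = 0.496992 ≈ 0.4970

0.4970


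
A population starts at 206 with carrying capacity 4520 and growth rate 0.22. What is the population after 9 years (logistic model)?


(K - N0)/N0 = (4520 - 206)/206 = 4314/206 = 20.9417
r*t = 0.22 * 9 = 1.98; exp(-1.98) = 0.138069
20.9417 * 0.138069 = 2.89140
1 + 2.89140 = 3.89140
N = 4520 / 3.89140 = 1161.54 ≈ 1162

1162


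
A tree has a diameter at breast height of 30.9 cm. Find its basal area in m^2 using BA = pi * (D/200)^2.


D/200 = 30.9/200 = 0.1545 m
(D/200)^2 = 0.1545^2 = 0.02387025
BA = 3.141593 * 0.02387025 = 0.0749906 ≈ 0.0750 m^2

0.0750 m^2


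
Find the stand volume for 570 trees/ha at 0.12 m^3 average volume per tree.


V_stand = 570 * 0.12 = 68.4 m^3/ha

68.4 m^3/ha


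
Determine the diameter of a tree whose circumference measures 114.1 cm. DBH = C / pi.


DBH = C / pi = 114.1 / 3.141593 = 36.3192 ≈ 36.32 cm

36.32 cm
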